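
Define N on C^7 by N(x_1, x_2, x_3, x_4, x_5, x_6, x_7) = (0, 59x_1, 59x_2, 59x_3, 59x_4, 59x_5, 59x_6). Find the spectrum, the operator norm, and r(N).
sigma(N) = {0}; ||N|| = 59; r(N) = 0. (N is nilpotent with N^7 = 0.)

On C^7, N is a strictly lower-triangular matrix with 59 on the subdiagonal and zeros elsewhere, so its characteristic polynomial is lambda^7 and every eigenvalue is 0: sigma(N) = {0}. For the operator norm, N e_i = 59e_{i+1} for i = 1, ..., 6 and N e_7 = 0, so the singular values of N are 59 (with multiplicity 6) and 0; hence ||N|| = 59. The spectral radius r(N) = max|lambda| = 0. Note ||N|| > r(N) — characteristic of non-normal nilpotent operators. Indeed N^7 = 0.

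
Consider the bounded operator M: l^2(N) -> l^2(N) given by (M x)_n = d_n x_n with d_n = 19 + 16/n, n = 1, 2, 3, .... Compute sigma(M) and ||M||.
sigma(M) = {19 + 16/n : n ≥ 1} ∪ {19}; ||M|| = 35

A bounded diagonal operator on l^2 with diagonal entries d_n has spectrum equal to the closure of {d_n : n ≥ 1}: every d_n is an eigenvalue (with eigenvector e_n), so {d_n} ⊂ sigma(M); the spectrum is closed, so its closure is too; and for lambda not in the closure, (M - lambda I) has bounded inverse (the diagonal entries 1/(d_n - lambda) are bounded). For our sequence d_n = 19 + 16/n, n = 1, 2, 3, ...:
  - {d_n} = {19 + 16/n : n ≥ 1}; the only limit point is 19
  - closure = {19 + 16/n : n ≥ 1} ∪ {19}
For the norm: a diagonal operator has ||M|| = sup_n |d_n|. Here d_n = 19 + 16/n is positive and decreasing, so sup_n |d_n| = d_1 = 19 + 16 = 35. So ||M|| = 35.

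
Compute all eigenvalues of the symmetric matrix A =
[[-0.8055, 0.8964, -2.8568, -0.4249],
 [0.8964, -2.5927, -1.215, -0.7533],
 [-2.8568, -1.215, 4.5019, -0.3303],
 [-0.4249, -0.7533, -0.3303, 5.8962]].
sigma(A) ≈ {-3, -2, 6} (6 with multiplicity 2)

A is real symmetric, so its spectrum consists of real eigenvalues. Expanding the characteristic polynomial of the displayed matrix gives
  det(λ I - A) = p(λ) = λ^4 + (-7)λ^3 + (-18)λ^2 + (108)λ + (216).
Solving p(λ) = 0 yields eigenvalues ≈ -3, -2, 6, 6. (A is shown rounded to 4 decimals, so these recover the underlying integer eigenvalues to within that precision.)
Verification: the trace of A = 7 equals the sum of eigenvalues 7, and det(A) ≈ 216.0010 matches the eigenvalue product 216.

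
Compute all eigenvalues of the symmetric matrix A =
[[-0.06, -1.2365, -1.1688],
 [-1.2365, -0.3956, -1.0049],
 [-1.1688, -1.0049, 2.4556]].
sigma(A) ≈ {-2, 1, 3}

A is real symmetric, so its spectrum consists of real eigenvalues. Expanding the characteristic polynomial of the displayed matrix gives
  det(λ I - A) = p(λ) = λ^3 + (-2)λ^2 + (-5)λ + (6).
Solving p(λ) = 0 yields eigenvalues ≈ -2, 1, 3. (A is shown rounded to 4 decimals, so these recover the underlying integer eigenvalues to within that precision.)
Verification: the trace of A = 2 equals the sum of eigenvalues 2, and det(A) ≈ -5.9997 matches the eigenvalue product -6.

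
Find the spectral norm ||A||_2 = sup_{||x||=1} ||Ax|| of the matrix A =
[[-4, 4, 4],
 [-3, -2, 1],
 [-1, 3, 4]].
||A||_2 ≈ 8.4683 (= sqrt(largest eigenvalue of A^T A))

||A||_2 = sigma_max(A) = sqrt(lambda_max(A^T A)). Form the symmetric matrix M = A^T A =
[[26, -13, -23],
 [-13, 29, 26],
 [-23, 26, 33]].
Its characteristic polynomial (trace, sum of principal 2x2 minors, determinant of M give the coefficients) is
  p(λ) = det(λ I - M) = λ^3 - 88λ^2 + 1195λ - 1936.
No integer candidate from the rational root theorem (±divisors of 1936) is a root, so the roots are irrational. The cubic discriminant is Δ = 2518764020 > 0, so there are three distinct real roots. p(1) = -828 and p(2) = 110 have opposite signs, so a root lies in (1, 2); Newton's method refines it to λ ≈ 1.8729. p(14) = 290 and p(15) = -436 have opposite signs, so a root lies in (14, 15); Newton's method refines it to λ ≈ 14.4144. p(71) = -2788 and p(72) = 1160 have opposite signs, so a root lies in (71, 72); Newton's method refines it to λ ≈ 71.7128. Check (Vieta): the three roots sum to 88, matching tr M = 88.
So the eigenvalues of A^T A are ≈ 1.8729, 14.4144, 71.7128 (all ≥ 0, as they must be for A^T A). The largest is λ_max ≈ 71.7128, hence ||A||_2 = sqrt(λ_max) ≈ 8.4683.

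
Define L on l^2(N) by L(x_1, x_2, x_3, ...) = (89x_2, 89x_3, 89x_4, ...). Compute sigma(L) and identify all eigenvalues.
sigma(L) = closed disk {z in C : |z| ≤ 89}; sigma_p(L) = open disk {z in C : |z| < 89}

Note L = 89·V where V is the unit left shift (V x)_k = x_{k+1}; so sigma(L) = 89·sigma(V) and ||L|| = 89||V||. ||L x||^2 = 7921sum_{k≥2} |x_k|^2 ≤ 7921||x||^2, with equality on {x : x_1 = 0}, so ||L|| = 89. For any lambda with |lambda| < 89, set r = lambda/89 (|r| < 1); the vector x = (1, r, r^2, ...) is in l^2 and satisfies L x = 89(r, r^2, ...) = lambda x, so lambda is an eigenvalue. On the boundary |lambda| = 89 the geometric series diverges, so no l^2 eigenvector exists, but these lambda lie in the approximate point spectrum. Hence sigma(L) is the closed disk of radius 89 and sigma_p(L) is the open disk.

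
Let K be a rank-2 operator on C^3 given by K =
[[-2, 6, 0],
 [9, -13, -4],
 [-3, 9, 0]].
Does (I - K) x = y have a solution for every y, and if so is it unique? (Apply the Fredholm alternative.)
(I - K) is invertible (det(I - K) = 24 ≠ 0), so for every y in C^3 the equation (I - K) x = y has a unique solution.

K has rank 2 and factors as K = U V^T = u1 v1^T + u2 v2^T with u1 = (-2, 3, -3), v1 = (1, -3, 0), u2 = (0, 2, 0), v2 = (3, -2, -2) (multiplying out reproduces the displayed K). The nonzero eigenvalues of U V^T coincide with those of the 2 x 2 matrix G = V^T U = [[v1·u1, v1·u2], [v2·u1, v2·u2]] = [[-11, -6], [-6, -4]], and by the Sylvester determinant identity det(I_3 - U V^T) = det(I_2 - V^T U) = det([[12, 6], [6, 5]]) = (12)(5) - (6)(6) = 24. (Direct check: I - K =
[[3, -6, 0],
 [-9, 14, 4],
 [3, -9, 1]]
has determinant 24.) The finite-dimensional Fredholm alternative says: either (I - K) is invertible, or ker(I - K) ≠ {0} and then range(I - K) = ker((I - K)^*)^⊥, with dim ker(I - K) = dim ker((I - K)^*). Since det(I - K) ≠ 0, 1 is not an eigenvalue of K and ker(I - K) = {0}, so we are in the first case: for every y there is a unique x = (I - K)^(-1) y. (Explicitly, by the Woodbury identity, (I - U V^T)^(-1) = I + U (I_2 - G)^(-1) V^T.)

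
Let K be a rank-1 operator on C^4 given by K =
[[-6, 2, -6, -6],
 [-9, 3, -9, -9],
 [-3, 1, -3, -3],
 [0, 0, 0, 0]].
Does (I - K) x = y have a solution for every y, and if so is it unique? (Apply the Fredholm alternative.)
(I - K) is invertible (det(I - K) = 7 ≠ 0), so for every y in C^4 the equation (I - K) x = y has a unique solution.

K has rank 1, so it is an outer product K = u v^T: every row of K is a multiple of one row vector. Reading off the entries, u = (2, 3, 1, 0) and v = (-3, 1, -3, -3) (row i of K equals u_i·v^T). A rank-one matrix u v^T satisfies K u = u (v·u) and kills the (3)-dimensional subspace v^⊥, so its characteristic polynomial is lambda^3 (lambda - v·u) with v·u = tr K = -6. Hence the eigenvalues of I - K are 1 (multiplicity 3) and 1 - (-6) = 7, so det(I - K) = 7. (Direct check: I - K =
[[7, -2, 6, 6],
 [9, -2, 9, 9],
 [3, -1, 4, 3],
 [0, 0, 0, 1]]
has determinant 7.) The finite-dimensional Fredholm alternative says: either (I - K) is invertible, or ker(I - K) ≠ {0} and then range(I - K) = ker((I - K)^*)^⊥, with dim ker(I - K) = dim ker((I - K)^*). Since det(I - K) ≠ 0, 1 is not an eigenvalue of K and ker(I - K) = {0}, so we are in the first case: for every y there is a unique x = (I - K)^(-1) y. Explicitly, by the Sherman–Morrison formula, (I - u v^T)^(-1) = I + u v^T/(1 - v·u), i.e. (I - K)^(-1) = I + K/(7).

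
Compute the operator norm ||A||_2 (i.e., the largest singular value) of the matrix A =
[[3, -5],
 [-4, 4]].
||A||_2 = sqrt((66 + sqrt(4100))/2) ≈ 8.0632 (= sqrt(largest eigenvalue of A^T A))

||A||_2 = sigma_max(A) = sqrt(lambda_max(A^T A)). Form the symmetric matrix M = A^T A =
[[25, -31],
 [-31, 41]].
Its characteristic polynomial (trace, determinant of M give the coefficients) is
  p(λ) = det(λ I - M) = λ^2 - 66λ + 64.
For λ^2 - 66λ + 64 the discriminant is 4100. It is nonnegative but not a perfect square, so the roots are real and irrational: λ = (66 ± sqrt(4100))/2 ≈ 65.0156, 0.9844.
So the eigenvalues of A^T A are ≈ 0.9844, 65.0156 (all ≥ 0, as they must be for A^T A). The largest is λ_max = (66 + sqrt(4100))/2 ≈ 65.0156, hence ||A||_2 = sqrt(λ_max) = sqrt((66 + sqrt(4100))/2) ≈ 8.0632.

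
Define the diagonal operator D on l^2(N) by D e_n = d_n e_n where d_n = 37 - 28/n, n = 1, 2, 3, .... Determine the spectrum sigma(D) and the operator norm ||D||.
sigma(D) = {37 - 28/n : n ≥ 1} ∪ {37}; ||D|| = 37

A bounded diagonal operator on l^2 with diagonal entries d_n has spectrum equal to the closure of {d_n : n ≥ 1}: every d_n is an eigenvalue (with eigenvector e_n), so {d_n} ⊂ sigma(D); the spectrum is closed, so its closure is too; and for lambda not in the closure, (D - lambda I) has bounded inverse (the diagonal entries 1/(d_n - lambda) are bounded). For our sequence d_n = 37 - 28/n, n = 1, 2, 3, ...:
  - {d_n} = {37 - 28/n : n ≥ 1}; the only limit point is 37
  - closure = {37 - 28/n : n ≥ 1} ∪ {37}
For the norm: a diagonal operator has ||D|| = sup_n |d_n|. Here d_n = 37 - 28/n increases monotonically from d_1 = 9 toward 37, with all terms in [9, 37); so sup_n |d_n| = 37 (the supremum is the limit, not attained). So ||D|| = 37.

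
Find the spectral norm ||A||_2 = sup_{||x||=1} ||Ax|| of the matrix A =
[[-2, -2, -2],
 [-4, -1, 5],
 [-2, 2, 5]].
||A||_2 ≈ 8.3415 (= sqrt(largest eigenvalue of A^T A))

||A||_2 = sigma_max(A) = sqrt(lambda_max(A^T A)). Form the symmetric matrix M = A^T A =
[[24, 4, -26],
 [4, 9, 9],
 [-26, 9, 54]].
Its characteristic polynomial (trace, sum of principal 2x2 minors, determinant of M give the coefficients) is
  p(λ) = det(λ I - M) = λ^3 - 87λ^2 + 1225λ - 900.
No integer candidate from the rational root theorem (±divisors of 900) is a root, so the roots are irrational. The cubic discriminant is Δ = 3339202325 > 0, so there are three distinct real roots. p(0) = -900 and p(1) = 239 have opposite signs, so a root lies in (0, 1); Newton's method refines it to λ ≈ 0.7772. p(16) = 524 and p(17) = -305 have opposite signs, so a root lies in (16, 17); Newton's method refines it to λ ≈ 16.6424. p(69) = -2073 and p(70) = 1550 have opposite signs, so a root lies in (69, 70); Newton's method refines it to λ ≈ 69.5804. Check (Vieta): the three roots sum to 87, matching tr M = 87.
So the eigenvalues of A^T A are ≈ 0.7772, 16.6424, 69.5804 (all ≥ 0, as they must be for A^T A). The largest is λ_max ≈ 69.5804, hence ||A||_2 = sqrt(λ_max) ≈ 8.3415.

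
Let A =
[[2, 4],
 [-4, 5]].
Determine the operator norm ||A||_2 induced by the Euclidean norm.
||A||_2 = sqrt((61 + sqrt(1017))/2) ≈ 6.8151 (= sqrt(largest eigenvalue of A^T A))

||A||_2 = sigma_max(A) = sqrt(lambda_max(A^T A)). Form the symmetric matrix M = A^T A =
[[20, -12],
 [-12, 41]].
Its characteristic polynomial (trace, determinant of M give the coefficients) is
  p(λ) = det(λ I - M) = λ^2 - 61λ + 676.
For λ^2 - 61λ + 676 the discriminant is 1017. It is nonnegative but not a perfect square, so the roots are real and irrational: λ = (61 ± sqrt(1017))/2 ≈ 46.4452, 14.5548.
So the eigenvalues of A^T A are ≈ 14.5548, 46.4452 (all ≥ 0, as they must be for A^T A). The largest is λ_max = (61 + sqrt(1017))/2 ≈ 46.4452, hence ||A||_2 = sqrt(λ_max) = sqrt((61 + sqrt(1017))/2) ≈ 6.8151.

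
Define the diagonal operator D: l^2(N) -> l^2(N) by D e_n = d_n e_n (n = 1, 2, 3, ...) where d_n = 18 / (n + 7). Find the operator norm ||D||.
||D|| = 9/4 (attained at n = 1)

For D diagonal, ||D|| = sup_n |d_n| = sup_n 18/(n + 7). This is positive and strictly decreasing in n, so the supremum is attained at n = 1: d_1 = 18/(1 + 7) = 9/4. Hence ||D|| = 9/4.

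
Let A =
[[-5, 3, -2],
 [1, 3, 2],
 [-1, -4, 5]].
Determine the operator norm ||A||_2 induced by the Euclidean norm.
||A||_2 ≈ 7.5653 (= sqrt(largest eigenvalue of A^T A))

||A||_2 = sigma_max(A) = sqrt(lambda_max(A^T A)). Form the symmetric matrix M = A^T A =
[[27, -8, 7],
 [-8, 34, -20],
 [7, -20, 33]].
Its characteristic polynomial (trace, sum of principal 2x2 minors, determinant of M give the coefficients) is
  p(λ) = det(λ I - M) = λ^3 - 94λ^2 + 2418λ - 17956.
No integer candidate from the rational root theorem (±divisors of 17956) is a root, so the roots are irrational. The cubic discriminant is Δ = 213581984 > 0, so there are three distinct real roots. p(13) = -211 and p(14) = 216 have opposite signs, so a root lies in (13, 14); Newton's method refines it to λ ≈ 13.463. p(23) = 99 and p(24) = -244 have opposite signs, so a root lies in (23, 24); Newton's method refines it to λ ≈ 23.3032. p(57) = -343 and p(58) = 1184 have opposite signs, so a root lies in (57, 58); Newton's method refines it to λ ≈ 57.2338. Check (Vieta): the three roots sum to 94, matching tr M = 94.
So the eigenvalues of A^T A are ≈ 13.463, 23.3032, 57.2338 (all ≥ 0, as they must be for A^T A). The largest is λ_max ≈ 57.2338, hence ||A||_2 = sqrt(λ_max) ≈ 7.5653.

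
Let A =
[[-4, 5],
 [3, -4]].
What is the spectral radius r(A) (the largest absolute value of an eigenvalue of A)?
r(A) = (8 + sqrt(60))/2 ≈ 7.873

The eigenvalues of A are the roots of its characteristic polynomial. With M = A (coefficients from the trace and determinant):
  p(λ) = det(λ I - M) = λ^2 + 8λ + 1.
For λ^2 + 8λ + 1 the discriminant is 60. It is nonnegative but not a perfect square, so the roots are real and irrational: λ = (-8 ± sqrt(60))/2 ≈ -0.127, -7.873.
Thus the eigenvalues (to 4 decimals) are -0.127 (modulus 0.127); -7.873 (modulus 7.873). The spectral radius is the largest modulus: r(A) = (8 + sqrt(60))/2 ≈ 7.873. (Cross-check: r(A) ≤ ||A||_2 ≈ 8.1231; equality holds whenever A is normal, though it can also hold for some non-normal A.)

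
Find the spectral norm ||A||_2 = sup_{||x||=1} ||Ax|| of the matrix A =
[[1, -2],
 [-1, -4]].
||A||_2 = sqrt((22 + sqrt(340))/2) ≈ 4.4966 (= sqrt(largest eigenvalue of A^T A))

||A||_2 = sigma_max(A) = sqrt(lambda_max(A^T A)). Form the symmetric matrix M = A^T A =
[[2, 2],
 [2, 20]].
Its characteristic polynomial (trace, determinant of M give the coefficients) is
  p(λ) = det(λ I - M) = λ^2 - 22λ + 36.
For λ^2 - 22λ + 36 the discriminant is 340. It is nonnegative but not a perfect square, so the roots are real and irrational: λ = (22 ± sqrt(340))/2 ≈ 20.2195, 1.7805.
So the eigenvalues of A^T A are ≈ 1.7805, 20.2195 (all ≥ 0, as they must be for A^T A). The largest is λ_max = (22 + sqrt(340))/2 ≈ 20.2195, hence ||A||_2 = sqrt(λ_max) = sqrt((22 + sqrt(340))/2) ≈ 4.4966.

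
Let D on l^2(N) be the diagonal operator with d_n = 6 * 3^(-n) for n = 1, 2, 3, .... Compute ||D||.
||D|| = 2 (attained at n = 1)

For D diagonal, ||D|| = sup_n |d_n|. The sequence d_n = 6 * 3^(-n) is positive and strictly decreasing (ratio 3^(-1) < 1), so the supremum is d_1 = 6/3 = 2. Hence ||D|| = 2.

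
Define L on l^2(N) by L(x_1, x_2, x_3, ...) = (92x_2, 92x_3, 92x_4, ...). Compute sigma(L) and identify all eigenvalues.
sigma(L) = closed disk {z in C : |z| ≤ 92}; sigma_p(L) = open disk {z in C : |z| < 92}

Note L = 92·V where V is the unit left shift (V x)_k = x_{k+1}; so sigma(L) = 92·sigma(V) and ||L|| = 92||V||. ||L x||^2 = 8464sum_{k≥2} |x_k|^2 ≤ 8464||x||^2, with equality on {x : x_1 = 0}, so ||L|| = 92. For any lambda with |lambda| < 92, set r = lambda/92 (|r| < 1); the vector x = (1, r, r^2, ...) is in l^2 and satisfies L x = 92(r, r^2, ...) = lambda x, so lambda is an eigenvalue. On the boundary |lambda| = 92 the geometric series diverges, so no l^2 eigenvector exists, but these lambda lie in the approximate point spectrum. Hence sigma(L) is the closed disk of radius 92 and sigma_p(L) is the open disk.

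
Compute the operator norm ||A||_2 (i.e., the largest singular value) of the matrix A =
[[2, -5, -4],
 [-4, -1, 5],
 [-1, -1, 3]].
||A||_2 ≈ 8.56 (= sqrt(largest eigenvalue of A^T A))

||A||_2 = sigma_max(A) = sqrt(lambda_max(A^T A)). Form the symmetric matrix M = A^T A =
[[21, -5, -31],
 [-5, 27, 12],
 [-31, 12, 50]].
Its characteristic polynomial (trace, sum of principal 2x2 minors, determinant of M give the coefficients) is
  p(λ) = det(λ I - M) = λ^3 - 98λ^2 + 1837λ - 1849.
No integer candidate from the rational root theorem (±divisors of 1849) is a root, so the roots are irrational. The cubic discriminant is Δ = 6551289337 > 0, so there are three distinct real roots. p(1) = -109 and p(2) = 1441 have opposite signs, so a root lies in (1, 2); Newton's method refines it to λ ≈ 1.0666. p(23) = 727 and p(24) = -385 have opposite signs, so a root lies in (23, 24); Newton's method refines it to λ ≈ 23.6593. p(73) = -973 and p(74) = 2665 have opposite signs, so a root lies in (73, 74); Newton's method refines it to λ ≈ 73.2741. Check (Vieta): the three roots sum to 98, matching tr M = 98.
So the eigenvalues of A^T A are ≈ 1.0666, 23.6593, 73.2741 (all ≥ 0, as they must be for A^T A). The largest is λ_max ≈ 73.2741, hence ||A||_2 = sqrt(λ_max) ≈ 8.56.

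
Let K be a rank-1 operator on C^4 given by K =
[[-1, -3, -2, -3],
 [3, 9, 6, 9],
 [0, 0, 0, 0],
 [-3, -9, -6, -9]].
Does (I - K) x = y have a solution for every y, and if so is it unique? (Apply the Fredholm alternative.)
(I - K) is invertible (det(I - K) = 2 ≠ 0), so for every y in C^4 the equation (I - K) x = y has a unique solution.

K has rank 1, so it is an outer product K = u v^T: every row of K is a multiple of one row vector. Reading off the entries, u = (1, -3, 0, 3) and v = (-1, -3, -2, -3) (row i of K equals u_i·v^T). A rank-one matrix u v^T satisfies K u = u (v·u) and kills the (3)-dimensional subspace v^⊥, so its characteristic polynomial is lambda^3 (lambda - v·u) with v·u = tr K = -1. Hence the eigenvalues of I - K are 1 (multiplicity 3) and 1 - (-1) = 2, so det(I - K) = 2. (Direct check: I - K =
[[2, 3, 2, 3],
 [-3, -8, -6, -9],
 [0, 0, 1, 0],
 [3, 9, 6, 10]]
has determinant 2.) The finite-dimensional Fredholm alternative says: either (I - K) is invertible, or ker(I - K) ≠ {0} and then range(I - K) = ker((I - K)^*)^⊥, with dim ker(I - K) = dim ker((I - K)^*). Since det(I - K) ≠ 0, 1 is not an eigenvalue of K and ker(I - K) = {0}, so we are in the first case: for every y there is a unique x = (I - K)^(-1) y. Explicitly, by the Sherman–Morrison formula, (I - u v^T)^(-1) = I + u v^T/(1 - v·u), i.e. (I - K)^(-1) = I + K/(2).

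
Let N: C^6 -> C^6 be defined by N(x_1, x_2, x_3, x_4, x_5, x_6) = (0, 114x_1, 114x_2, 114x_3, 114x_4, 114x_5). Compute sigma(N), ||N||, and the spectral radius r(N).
sigma(N) = {0}; ||N|| = 114; r(N) = 0. (N is nilpotent with N^6 = 0.)

On C^6, N is a strictly lower-triangular matrix with 114 on the subdiagonal and zeros elsewhere, so its characteristic polynomial is lambda^6 and every eigenvalue is 0: sigma(N) = {0}. For the operator norm, N e_i = 114e_{i+1} for i = 1, ..., 5 and N e_6 = 0, so the singular values of N are 114 (with multiplicity 5) and 0; hence ||N|| = 114. The spectral radius r(N) = max|lambda| = 0. Note ||N|| > r(N) — characteristic of non-normal nilpotent operators. Indeed N^6 = 0.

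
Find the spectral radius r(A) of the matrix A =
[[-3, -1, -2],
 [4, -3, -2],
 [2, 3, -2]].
r(A) = sqrt(19) ≈ 4.3589

The eigenvalues of A are the roots of its characteristic polynomial. With M = A (coefficients from the trace, the sum of principal 2x2 minors, and det A):
  p(λ) = det(λ I - M) = λ^3 + 8λ^2 + 35λ + 76.
By the rational root theorem any rational root is an integer divisor of 76. Testing λ = -4: p(-4) = -64 + 128 - 140 + 76 = 0, so λ = -4 is a root. Dividing out (λ + 4) leaves p(λ) = (λ + 4)(λ^2 + 4λ + 19). For λ^2 + 4λ + 19 the discriminant is -60. It is negative, so the roots are the complex-conjugate pair λ = -2 ± (sqrt(60)/2) i ≈ -2 ± 3.873i. For a conjugate pair the product of the roots equals the constant term, so |λ|^2 = 19 and |λ| = sqrt(19) ≈ 4.3589.
Thus the eigenvalues (to 4 decimals) are -2 ± 3.873i (modulus 4.3589); -4 (modulus 4). The spectral radius is the largest modulus: r(A) = sqrt(19) ≈ 4.3589. (Cross-check: r(A) ≤ ||A||_2 ≈ 5.6429; equality holds whenever A is normal, though it can also hold for some non-normal A.)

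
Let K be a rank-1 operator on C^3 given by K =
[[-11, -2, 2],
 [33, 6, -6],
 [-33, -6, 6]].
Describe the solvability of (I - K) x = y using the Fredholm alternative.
(I - K) is singular (det(I - K) = 0, i.e. 1 ∈ sigma(K)). (I - K) x = y is solvable iff y ⊥ ker((I - K)^*) = span{(-11, -2, 2)}, i.e. iff -11y_1 - 2y_2 + 2y_3 = 0. When solvable, the solutions are x = y + c·(1, -3, 3), c arbitrary (ker(I - K) = span{(1, -3, 3)}, dimension 1).

K has rank 1, so it is an outer product K = u v^T: every row of K is a multiple of one row vector. Reading off the entries, u = (1, -3, 3) and v = (-11, -2, 2) (row i of K equals u_i·v^T). A rank-one matrix u v^T satisfies K u = u (v·u) and kills the (2)-dimensional subspace v^⊥, so its characteristic polynomial is lambda^2 (lambda - v·u) with v·u = tr K = 1. Hence the eigenvalues of I - K are 1 (multiplicity 2) and 1 - (1) = 0, so det(I - K) = 0. (Direct check: I - K =
[[12, 2, -2],
 [-33, -5, 6],
 [33, 6, -5]]
has determinant 0.) So 1 is an eigenvalue of K and (I - K) is not invertible. The finite-dimensional Fredholm alternative says: either (I - K) is invertible, or ker(I - K) ≠ {0} and then range(I - K) = ker((I - K)^*)^⊥, with dim ker(I - K) = dim ker((I - K)^*). We are in the second case, so we need both kernels. Kernel of I - K: (I - K) u = u - u (v·u) = u - u = 0, so ker(I - K) = span{u} = span{(1, -3, 3)} (it is exactly 1-dimensional because rank(I - K) = 2). Kernel of the adjoint: K is real, so (I - K)^* = I - K^T = I - v u^T, and (I - v u^T) v = v - v (u·v) = 0; hence ker((I - K)^*) = span{v} = span{(-11, -2, 2)}. Therefore (I - K) x = y is solvable iff <y, v> = 0, i.e. iff -11y_1 - 2y_2 + 2y_3 = 0. When this holds, K y = u (v·y) = 0, so (I - K) y = y and x = y is a particular solution; the full solution set is the line x = y + c·u = y + c·(1, -3, 3), c ∈ C.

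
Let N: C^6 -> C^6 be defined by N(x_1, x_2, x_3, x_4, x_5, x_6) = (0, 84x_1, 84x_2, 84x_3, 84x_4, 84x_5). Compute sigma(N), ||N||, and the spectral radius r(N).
sigma(N) = {0}; ||N|| = 84; r(N) = 0. (N is nilpotent with N^6 = 0.)

On C^6, N is a strictly lower-triangular matrix with 84 on the subdiagonal and zeros elsewhere, so its characteristic polynomial is lambda^6 and every eigenvalue is 0: sigma(N) = {0}. For the operator norm, N e_i = 84e_{i+1} for i = 1, ..., 5 and N e_6 = 0, so the singular values of N are 84 (with multiplicity 5) and 0; hence ||N|| = 84. The spectral radius r(N) = max|lambda| = 0. Note ||N|| > r(N) — characteristic of non-normal nilpotent operators. Indeed N^6 = 0.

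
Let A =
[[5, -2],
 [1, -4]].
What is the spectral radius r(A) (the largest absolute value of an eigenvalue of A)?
r(A) = (1 + sqrt(73))/2 ≈ 4.772

The eigenvalues of A are the roots of its characteristic polynomial. With M = A (coefficients from the trace and determinant):
  p(λ) = det(λ I - M) = λ^2 - λ - 18.
For λ^2 - λ - 18 the discriminant is 73. It is nonnegative but not a perfect square, so the roots are real and irrational: λ = (1 ± sqrt(73))/2 ≈ 4.772, -3.772.
Thus the eigenvalues (to 4 decimals) are 4.772 (modulus 4.772); -3.772 (modulus 3.772). The spectral radius is the largest modulus: r(A) = (1 + sqrt(73))/2 ≈ 4.772. (Cross-check: r(A) ≤ ||A||_2 ≈ 6.1088; equality holds whenever A is normal, though it can also hold for some non-normal A.)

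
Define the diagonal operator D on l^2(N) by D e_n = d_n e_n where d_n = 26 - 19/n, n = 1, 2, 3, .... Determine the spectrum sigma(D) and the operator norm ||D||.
sigma(D) = {26 - 19/n : n ≥ 1} ∪ {26}; ||D|| = 26

A bounded diagonal operator on l^2 with diagonal entries d_n has spectrum equal to the closure of {d_n : n ≥ 1}: every d_n is an eigenvalue (with eigenvector e_n), so {d_n} ⊂ sigma(D); the spectrum is closed, so its closure is too; and for lambda not in the closure, (D - lambda I) has bounded inverse (the diagonal entries 1/(d_n - lambda) are bounded). For our sequence d_n = 26 - 19/n, n = 1, 2, 3, ...:
  - {d_n} = {26 - 19/n : n ≥ 1}; the only limit point is 26
  - closure = {26 - 19/n : n ≥ 1} ∪ {26}
For the norm: a diagonal operator has ||D|| = sup_n |d_n|. Here d_n = 26 - 19/n increases monotonically from d_1 = 7 toward 26, with all terms in [7, 26); so sup_n |d_n| = 26 (the supremum is the limit, not attained). So ||D|| = 26.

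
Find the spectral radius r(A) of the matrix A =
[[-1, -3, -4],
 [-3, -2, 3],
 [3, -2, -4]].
r(A) ≈ 4.506

The eigenvalues of A are the roots of its characteristic polynomial. With M = A (coefficients from the trace, the sum of principal 2x2 minors, and det A):
  p(λ) = det(λ I - M) = λ^3 + 7λ^2 + 23λ + 53.
No integer candidate from the rational root theorem (±divisors of 53) is a root, so the roots are irrational. The cubic discriminant is Δ = -17712 < 0, so there is one real root and a complex-conjugate pair. p(-5) = -12 and p(-4) = 9 have opposite signs, so a root lies in (-5, -4); Newton's method refines it to λ ≈ -4.506. Dividing out (λ - (-4.506)) leaves approximately λ^2 + 2.494λ + 11.7621. For λ^2 + 2.494λ + 11.7621 the discriminant is -40.8283. It is negative, so the remaining roots are the complex-conjugate pair λ ≈ -1.247 ± 3.1949i. Their product equals the constant term, so |λ|^2 ≈ 11.7621 and |λ| ≈ 3.4296.
Thus the eigenvalues (to 4 decimals) are -4.506 (modulus 4.506); -1.247 ± 3.1949i (modulus 3.4296). The spectral radius is the largest modulus: r(A) ≈ 4.506. (Cross-check: r(A) ≤ ||A||_2 ≈ 7.3248; equality holds whenever A is normal, though it can also hold for some non-normal A.)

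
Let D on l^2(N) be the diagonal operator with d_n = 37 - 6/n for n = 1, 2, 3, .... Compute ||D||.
||D|| = 37

For a diagonal operator on l^2 with entries d_n, ||D|| = sup_n |d_n|. Here d_1 = 31, d_2 = 34, ..., and d_n = 37 - 6/n increases monotonically toward 37. All terms lie in [31, 37), so |d_n| = d_n and the supremum is the limit 37, which is not attained by any individual d_n. Hence ||D|| = 37.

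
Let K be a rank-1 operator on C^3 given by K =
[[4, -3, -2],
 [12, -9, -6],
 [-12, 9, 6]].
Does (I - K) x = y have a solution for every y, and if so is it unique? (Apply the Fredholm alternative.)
(I - K) is singular (det(I - K) = 0, i.e. 1 ∈ sigma(K)). (I - K) x = y is solvable iff y ⊥ ker((I - K)^*) = span{(4, -3, -2)}, i.e. iff 4y_1 - 3y_2 - 2y_3 = 0. When solvable, the solutions are x = y + c·(1, 3, -3), c arbitrary (ker(I - K) = span{(1, 3, -3)}, dimension 1).

K has rank 1, so it is an outer product K = u v^T: every row of K is a multiple of one row vector. Reading off the entries, u = (1, 3, -3) and v = (4, -3, -2) (row i of K equals u_i·v^T). A rank-one matrix u v^T satisfies K u = u (v·u) and kills the (2)-dimensional subspace v^⊥, so its characteristic polynomial is lambda^2 (lambda - v·u) with v·u = tr K = 1. Hence the eigenvalues of I - K are 1 (multiplicity 2) and 1 - (1) = 0, so det(I - K) = 0. (Direct check: I - K =
[[-3, 3, 2],
 [-12, 10, 6],
 [12, -9, -5]]
has determinant 0.) So 1 is an eigenvalue of K and (I - K) is not invertible. The finite-dimensional Fredholm alternative says: either (I - K) is invertible, or ker(I - K) ≠ {0} and then range(I - K) = ker((I - K)^*)^⊥, with dim ker(I - K) = dim ker((I - K)^*). We are in the second case, so we need both kernels. Kernel of I - K: (I - K) u = u - u (v·u) = u - u = 0, so ker(I - K) = span{u} = span{(1, 3, -3)} (it is exactly 1-dimensional because rank(I - K) = 2). Kernel of the adjoint: K is real, so (I - K)^* = I - K^T = I - v u^T, and (I - v u^T) v = v - v (u·v) = 0; hence ker((I - K)^*) = span{v} = span{(4, -3, -2)}. Therefore (I - K) x = y is solvable iff <y, v> = 0, i.e. iff 4y_1 - 3y_2 - 2y_3 = 0. When this holds, K y = u (v·y) = 0, so (I - K) y = y and x = y is a particular solution; the full solution set is the line x = y + c·u = y + c·(1, 3, -3), c ∈ C.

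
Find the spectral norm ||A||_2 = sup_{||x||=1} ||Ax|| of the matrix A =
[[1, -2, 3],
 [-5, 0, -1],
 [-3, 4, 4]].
||A||_2 ≈ 6.8612 (= sqrt(largest eigenvalue of A^T A))

||A||_2 = sigma_max(A) = sqrt(lambda_max(A^T A)). Form the symmetric matrix M = A^T A =
[[35, -14, -4],
 [-14, 20, 10],
 [-4, 10, 26]].
Its characteristic polynomial (trace, sum of principal 2x2 minors, determinant of M give the coefficients) is
  p(λ) = det(λ I - M) = λ^3 - 81λ^2 + 1818λ - 10404.
No integer candidate from the rational root theorem (±divisors of 10404) is a root, so the roots are irrational. The cubic discriminant is Δ = 188341524 > 0, so there are three distinct real roots. p(8) = -532 and p(9) = 126 have opposite signs, so a root lies in (8, 9); Newton's method refines it to λ ≈ 8.7948. p(25) = 46 and p(26) = -316 have opposite signs, so a root lies in (25, 26); Newton's method refines it to λ ≈ 25.1286. p(47) = -64 and p(48) = 828 have opposite signs, so a root lies in (47, 48); Newton's method refines it to λ ≈ 47.0766. Check (Vieta): the three roots sum to 81, matching tr M = 81.
So the eigenvalues of A^T A are ≈ 8.7948, 25.1286, 47.0766 (all ≥ 0, as they must be for A^T A). The largest is λ_max ≈ 47.0766, hence ||A||_2 = sqrt(λ_max) ≈ 6.8612.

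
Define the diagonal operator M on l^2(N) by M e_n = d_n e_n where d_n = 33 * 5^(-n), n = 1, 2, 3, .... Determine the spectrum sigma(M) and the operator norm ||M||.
sigma(M) = {33 * 5^(-n) : n ≥ 1} ∪ {0}; ||M|| = 33/5

A bounded diagonal operator on l^2 with diagonal entries d_n has spectrum equal to the closure of {d_n : n ≥ 1}: every d_n is an eigenvalue (with eigenvector e_n), so {d_n} ⊂ sigma(M); the spectrum is closed, so its closure is too; and for lambda not in the closure, (M - lambda I) has bounded inverse (the diagonal entries 1/(d_n - lambda) are bounded). For our sequence d_n = 33 * 5^(-n), n = 1, 2, 3, ...:
  - {d_n} = {33 * 5^(-n) : n ≥ 1}; the only limit point is 0
  - closure = {33 * 5^(-n) : n ≥ 1} ∪ {0}
For the norm: a diagonal operator has ||M|| = sup_n |d_n|. Here d_n = 33 * 5^(-n) is positive and decreasing, so sup_n |d_n| = d_1 = 33/5. So ||M|| = 33/5.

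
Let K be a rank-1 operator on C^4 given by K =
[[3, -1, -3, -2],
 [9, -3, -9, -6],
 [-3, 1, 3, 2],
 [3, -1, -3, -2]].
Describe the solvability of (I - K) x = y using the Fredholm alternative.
(I - K) is singular (det(I - K) = 0, i.e. 1 ∈ sigma(K)). (I - K) x = y is solvable iff y ⊥ ker((I - K)^*) = span{(3, -1, -3, -2)}, i.e. iff 3y_1 - y_2 - 3y_3 - 2y_4 = 0. When solvable, the solutions are x = y + c·(1, 3, -1, 1), c arbitrary (ker(I - K) = span{(1, 3, -1, 1)}, dimension 1).

K has rank 1, so it is an outer product K = u v^T: every row of K is a multiple of one row vector. Reading off the entries, u = (1, 3, -1, 1) and v = (3, -1, -3, -2) (row i of K equals u_i·v^T). A rank-one matrix u v^T satisfies K u = u (v·u) and kills the (3)-dimensional subspace v^⊥, so its characteristic polynomial is lambda^3 (lambda - v·u) with v·u = tr K = 1. Hence the eigenvalues of I - K are 1 (multiplicity 3) and 1 - (1) = 0, so det(I - K) = 0. (Direct check: I - K =
[[-2, 1, 3, 2],
 [-9, 4, 9, 6],
 [3, -1, -2, -2],
 [-3, 1, 3, 3]]
has determinant 0.) So 1 is an eigenvalue of K and (I - K) is not invertible. The finite-dimensional Fredholm alternative says: either (I - K) is invertible, or ker(I - K) ≠ {0} and then range(I - K) = ker((I - K)^*)^⊥, with dim ker(I - K) = dim ker((I - K)^*). We are in the second case, so we need both kernels. Kernel of I - K: (I - K) u = u - u (v·u) = u - u = 0, so ker(I - K) = span{u} = span{(1, 3, -1, 1)} (it is exactly 1-dimensional because rank(I - K) = 3). Kernel of the adjoint: K is real, so (I - K)^* = I - K^T = I - v u^T, and (I - v u^T) v = v - v (u·v) = 0; hence ker((I - K)^*) = span{v} = span{(3, -1, -3, -2)}. Therefore (I - K) x = y is solvable iff <y, v> = 0, i.e. iff 3y_1 - y_2 - 3y_3 - 2y_4 = 0. When this holds, K y = u (v·y) = 0, so (I - K) y = y and x = y is a particular solution; the full solution set is the line x = y + c·u = y + c·(1, 3, -1, 1), c ∈ C.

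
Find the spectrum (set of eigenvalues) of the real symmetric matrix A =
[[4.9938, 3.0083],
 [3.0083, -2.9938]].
sigma(A) ≈ {-4, 6}

A is real symmetric, so its spectrum consists of real eigenvalues. Expanding the characteristic polynomial of the displayed matrix gives
  det(λ I - A) = p(λ) = λ^2 + (-2)λ + (-24).
Solving p(λ) = 0 yields eigenvalues ≈ -4, 6. (A is shown rounded to 4 decimals, so these recover the underlying integer eigenvalues to within that precision.)
Verification: the trace of A = 2 equals the sum of eigenvalues 2, and det(A) ≈ -24.0003 matches the eigenvalue product -24.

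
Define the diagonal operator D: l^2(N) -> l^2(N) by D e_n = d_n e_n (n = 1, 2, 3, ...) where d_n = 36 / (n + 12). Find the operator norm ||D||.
||D|| = 36/13 (attained at n = 1)

For D diagonal, ||D|| = sup_n |d_n| = sup_n 36/(n + 12). This is positive and strictly decreasing in n, so the supremum is attained at n = 1: d_1 = 36/(1 + 12) = 36/13. Hence ||D|| = 36/13.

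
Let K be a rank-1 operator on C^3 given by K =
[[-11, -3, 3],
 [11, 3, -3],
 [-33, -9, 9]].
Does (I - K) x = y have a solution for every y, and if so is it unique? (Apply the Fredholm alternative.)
(I - K) is singular (det(I - K) = 0, i.e. 1 ∈ sigma(K)). (I - K) x = y is solvable iff y ⊥ ker((I - K)^*) = span{(-11, -3, 3)}, i.e. iff -11y_1 - 3y_2 + 3y_3 = 0. When solvable, the solutions are x = y + c·(1, -1, 3), c arbitrary (ker(I - K) = span{(1, -1, 3)}, dimension 1).

K has rank 1, so it is an outer product K = u v^T: every row of K is a multiple of one row vector. Reading off the entries, u = (1, -1, 3) and v = (-11, -3, 3) (row i of K equals u_i·v^T). A rank-one matrix u v^T satisfies K u = u (v·u) and kills the (2)-dimensional subspace v^⊥, so its characteristic polynomial is lambda^2 (lambda - v·u) with v·u = tr K = 1. Hence the eigenvalues of I - K are 1 (multiplicity 2) and 1 - (1) = 0, so det(I - K) = 0. (Direct check: I - K =
[[12, 3, -3],
 [-11, -2, 3],
 [33, 9, -8]]
has determinant 0.) So 1 is an eigenvalue of K and (I - K) is not invertible. The finite-dimensional Fredholm alternative says: either (I - K) is invertible, or ker(I - K) ≠ {0} and then range(I - K) = ker((I - K)^*)^⊥, with dim ker(I - K) = dim ker((I - K)^*). We are in the second case, so we need both kernels. Kernel of I - K: (I - K) u = u - u (v·u) = u - u = 0, so ker(I - K) = span{u} = span{(1, -1, 3)} (it is exactly 1-dimensional because rank(I - K) = 2). Kernel of the adjoint: K is real, so (I - K)^* = I - K^T = I - v u^T, and (I - v u^T) v = v - v (u·v) = 0; hence ker((I - K)^*) = span{v} = span{(-11, -3, 3)}. Therefore (I - K) x = y is solvable iff <y, v> = 0, i.e. iff -11y_1 - 3y_2 + 3y_3 = 0. When this holds, K y = u (v·y) = 0, so (I - K) y = y and x = y is a particular solution; the full solution set is the line x = y + c·u = y + c·(1, -1, 3), c ∈ C.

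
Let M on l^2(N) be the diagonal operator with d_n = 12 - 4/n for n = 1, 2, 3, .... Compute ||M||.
||M|| = 12

For a diagonal operator on l^2 with entries d_n, ||M|| = sup_n |d_n|. Here d_1 = 8, d_2 = 10, ..., and d_n = 12 - 4/n increases monotonically toward 12. All terms lie in [8, 12), so |d_n| = d_n and the supremum is the limit 12, which is not attained by any individual d_n. Hence ||M|| = 12.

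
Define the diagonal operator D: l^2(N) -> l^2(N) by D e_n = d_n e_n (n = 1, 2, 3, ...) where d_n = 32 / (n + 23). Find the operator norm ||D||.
||D|| = 4/3 (attained at n = 1)

For D diagonal, ||D|| = sup_n |d_n| = sup_n 32/(n + 23). This is positive and strictly decreasing in n, so the supremum is attained at n = 1: d_1 = 32/(1 + 23) = 4/3. Hence ||D|| = 4/3.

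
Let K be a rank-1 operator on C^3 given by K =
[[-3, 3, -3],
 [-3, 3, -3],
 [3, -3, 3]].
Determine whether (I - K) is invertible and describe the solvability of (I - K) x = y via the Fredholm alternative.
(I - K) is invertible (det(I - K) = -2 ≠ 0), so for every y in C^3 the equation (I - K) x = y has a unique solution.

K has rank 1, so it is an outer product K = u v^T: every row of K is a multiple of one row vector. Reading off the entries, u = (-3, -3, 3) and v = (1, -1, 1) (row i of K equals u_i·v^T). A rank-one matrix u v^T satisfies K u = u (v·u) and kills the (2)-dimensional subspace v^⊥, so its characteristic polynomial is lambda^2 (lambda - v·u) with v·u = tr K = 3. Hence the eigenvalues of I - K are 1 (multiplicity 2) and 1 - (3) = -2, so det(I - K) = -2. (Direct check: I - K =
[[4, -3, 3],
 [3, -2, 3],
 [-3, 3, -2]]
has determinant -2.) The finite-dimensional Fredholm alternative says: either (I - K) is invertible, or ker(I - K) ≠ {0} and then range(I - K) = ker((I - K)^*)^⊥, with dim ker(I - K) = dim ker((I - K)^*). Since det(I - K) ≠ 0, 1 is not an eigenvalue of K and ker(I - K) = {0}, so we are in the first case: for every y there is a unique x = (I - K)^(-1) y. Explicitly, by the Sherman–Morrison formula, (I - u v^T)^(-1) = I + u v^T/(1 - v·u), i.e. (I - K)^(-1) = I + K/(-2).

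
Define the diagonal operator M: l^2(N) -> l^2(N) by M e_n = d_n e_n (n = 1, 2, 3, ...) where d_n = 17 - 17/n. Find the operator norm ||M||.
||M|| = 17

For a diagonal operator on l^2 with entries d_n, ||M|| = sup_n |d_n|. Here d_1 = 0, d_2 = 17/2, ..., and d_n = 17 - 17/n increases monotonically toward 17. All terms lie in [0, 17), so |d_n| = d_n and the supremum is the limit 17, which is not attained by any individual d_n. Hence ||M|| = 17.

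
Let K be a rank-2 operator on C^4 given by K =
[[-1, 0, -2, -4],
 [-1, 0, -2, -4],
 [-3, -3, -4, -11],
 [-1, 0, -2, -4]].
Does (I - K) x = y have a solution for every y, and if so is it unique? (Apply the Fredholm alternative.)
(I - K) is invertible (det(I - K) = -4 ≠ 0), so for every y in C^4 the equation (I - K) x = y has a unique solution.

K has rank 2 and factors as K = U V^T = u1 v1^T + u2 v2^T with u1 = (-1, -1, -3, -1), v1 = (1, 3, 0, 3), u2 = (-1, -1, -2, -1), v2 = (0, -3, 2, 1) (multiplying out reproduces the displayed K). The nonzero eigenvalues of U V^T coincide with those of the 2 x 2 matrix G = V^T U = [[v1·u1, v1·u2], [v2·u1, v2·u2]] = [[-7, -7], [-4, -2]], and by the Sylvester determinant identity det(I_4 - U V^T) = det(I_2 - V^T U) = det([[8, 7], [4, 3]]) = (8)(3) - (7)(4) = -4. (Direct check: I - K =
[[2, 0, 2, 4],
 [1, 1, 2, 4],
 [3, 3, 5, 11],
 [1, 0, 2, 5]]
has determinant -4.) The finite-dimensional Fredholm alternative says: either (I - K) is invertible, or ker(I - K) ≠ {0} and then range(I - K) = ker((I - K)^*)^⊥, with dim ker(I - K) = dim ker((I - K)^*). Since det(I - K) ≠ 0, 1 is not an eigenvalue of K and ker(I - K) = {0}, so we are in the first case: for every y there is a unique x = (I - K)^(-1) y. (Explicitly, by the Woodbury identity, (I - U V^T)^(-1) = I + U (I_2 - G)^(-1) V^T.)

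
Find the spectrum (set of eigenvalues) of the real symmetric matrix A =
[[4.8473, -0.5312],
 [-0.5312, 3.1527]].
sigma(A) ≈ {3, 5}

A is real symmetric, so its spectrum consists of real eigenvalues. Expanding the characteristic polynomial of the displayed matrix gives
  det(λ I - A) = p(λ) = λ^2 + (-8)λ + (15).
Solving p(λ) = 0 yields eigenvalues ≈ 3, 5. (A is shown rounded to 4 decimals, so these recover the underlying integer eigenvalues to within that precision.)
Verification: the trace of A = 8 equals the sum of eigenvalues 8, and det(A) ≈ 14.9999 matches the eigenvalue product 15.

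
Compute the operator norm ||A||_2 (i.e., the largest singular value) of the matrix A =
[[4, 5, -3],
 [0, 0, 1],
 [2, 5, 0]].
||A||_2 ≈ 8.6145 (= sqrt(largest eigenvalue of A^T A))

||A||_2 = sigma_max(A) = sqrt(lambda_max(A^T A)). Form the symmetric matrix M = A^T A =
[[20, 30, -12],
 [30, 50, -15],
 [-12, -15, 10]].
Its characteristic polynomial (trace, sum of principal 2x2 minors, determinant of M give the coefficients) is
  p(λ) = det(λ I - M) = λ^3 - 80λ^2 + 431λ - 100.
No integer candidate from the rational root theorem (±divisors of 100) is a root, so the roots are irrational. The cubic discriminant is Δ = 725612436 > 0, so there are three distinct real roots. p(0) = -100 and p(1) = 252 have opposite signs, so a root lies in (0, 1); Newton's method refines it to λ ≈ 0.2429. p(5) = 180 and p(6) = -178 have opposite signs, so a root lies in (5, 6); Newton's method refines it to λ ≈ 5.5467. p(74) = -1062 and p(75) = 4100 have opposite signs, so a root lies in (74, 75); Newton's method refines it to λ ≈ 74.2103. Check (Vieta): the three roots sum to 80, matching tr M = 80.
So the eigenvalues of A^T A are ≈ 0.2429, 5.5467, 74.2103 (all ≥ 0, as they must be for A^T A). The largest is λ_max ≈ 74.2103, hence ||A||_2 = sqrt(λ_max) ≈ 8.6145.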